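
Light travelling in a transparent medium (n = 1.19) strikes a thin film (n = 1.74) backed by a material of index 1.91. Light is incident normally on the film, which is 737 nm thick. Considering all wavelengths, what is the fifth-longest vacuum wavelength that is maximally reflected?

513 nm

Ray reflecting at the top interface goes from n = 1.19 toward n = 1.74: a half-wave phase shift.
Ray reflecting at the bottom interface goes from n = 1.74 toward n = 1.91: a half-wave phase shift.
The two reflections carry the same phase change, so no net offset.
With no net inversion, constructive interference in reflection requires 2 n t = m λ.
λ = 2 n t / m. The fifth-longest wavelength is m = 5: λ = 2 × 1.74 × 737 / 5.00 = 513 nm.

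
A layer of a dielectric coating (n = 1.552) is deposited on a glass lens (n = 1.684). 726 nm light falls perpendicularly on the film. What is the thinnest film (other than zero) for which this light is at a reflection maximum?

Top surface (1.0 → 1.552): reflection off a higher-index medium gives a half-wave phase shift.
Bottom surface (1.552 → 1.684): reflection off a higher-index medium gives a half-wave phase shift.
The two reflections carry the same phase change, so no net offset.
For maximum reflection here: 2 n t = m λ.
Minimum nonzero at m = 1: t = λ / (2 n) = 726 / (2 × 1.552) = 234 nm.

234 nm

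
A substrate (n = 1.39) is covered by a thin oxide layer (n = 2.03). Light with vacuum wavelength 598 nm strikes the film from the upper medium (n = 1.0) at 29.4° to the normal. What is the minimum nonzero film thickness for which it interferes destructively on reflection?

Ray reflecting at the top interface goes from n = 1.0 toward n = 2.03: a half-wave phase shift.
At the lower boundary (n = 2.03 to n = 1.39) the reflected ray undergoes no phase shift.
The two reflections differ by half a wavelength.
With one net inversion, destructive interference in reflection requires 2 n t cos θ_r = m λ.
Snell's law: 1.0 sin 29.4° = 2.03 sin θ_r → sin θ_r = 0.242, cos θ_r = 0.970.
Minimum nonzero at m = 1: t = λ / (2 n cos θ_r) = 598 / (2 × 2.03 × 0.970) = 152 nm.

152 nm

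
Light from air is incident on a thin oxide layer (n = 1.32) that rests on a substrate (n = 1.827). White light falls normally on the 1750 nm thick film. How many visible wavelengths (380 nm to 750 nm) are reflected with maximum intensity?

6

At the upper boundary (n = 1.0 to n = 1.32) the reflected ray undergoes a half-wave phase shift.
Ray reflecting at the bottom interface goes from n = 1.32 toward n = 1.827: a half-wave phase shift.
The two reflections carry the same phase change, so no net offset.
For maximum reflection here: 2 n t = m λ.
λ = 2 n t / m = 4620 / m nm.
m=6: 770 nm (IR); m=7: 660 nm (visible); m=8: 578 nm (visible); m=9: 513 nm (visible); m=10: 462 nm (visible); m=11: 420 nm (visible); m=12: 385 nm (visible); m=13: 355 nm (UV).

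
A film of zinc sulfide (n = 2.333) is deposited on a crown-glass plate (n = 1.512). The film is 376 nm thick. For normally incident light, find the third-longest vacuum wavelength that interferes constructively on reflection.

702 nm

Ray reflecting at the top interface goes from n = 1.0 toward n = 2.333: a half-wave phase shift.
At the lower boundary (n = 2.333 to n = 1.512) the reflected ray undergoes no phase shift.
The two reflections differ by half a wavelength.
So the condition for constructive reflection is 2 n t = (m + ½) λ.
λ = 2 n t / (m + ½). The third-longest wavelength is m = 2: λ = 2 × 2.333 × 376 / 2.50 = 702 nm.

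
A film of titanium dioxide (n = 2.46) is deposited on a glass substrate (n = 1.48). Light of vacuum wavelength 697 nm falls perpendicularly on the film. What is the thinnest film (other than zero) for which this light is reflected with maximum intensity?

70.8 nm

Ray reflecting at the top interface goes from n = 1.0 toward n = 2.46: a half-wave phase shift.
At the lower boundary (n = 2.46 to n = 1.48) the reflected ray undergoes no phase shift.
The two reflections differ by half a wavelength.
For bright reflection here: 2 n t = (m + ½) λ.
Minimum at m = 0: t = λ / (4 n) = 697 / (4 × 2.46) = 70.8 nm.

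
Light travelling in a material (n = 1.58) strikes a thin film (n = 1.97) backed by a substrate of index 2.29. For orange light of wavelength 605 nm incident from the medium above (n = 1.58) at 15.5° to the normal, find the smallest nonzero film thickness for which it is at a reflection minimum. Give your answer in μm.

0.0786 μm

Top surface (1.58 → 1.97): reflection off a higher-index medium gives a half-wave phase shift.
Ray reflecting at the bottom interface goes from n = 1.97 toward n = 2.29: a half-wave phase shift.
Zero or two π shifts → no net half-wave offset.
So the condition for destructive reflection is 2 n t cos θ_r = (m + ½) λ.
Snell's law: 1.58 sin 15.5° = 1.97 sin θ_r → sin θ_r = 0.214, cos θ_r = 0.977.
Minimum at m = 0: t = λ / (4 n cos θ_r) = 605 / (4 × 1.97 × 0.977) = 78.6 nm.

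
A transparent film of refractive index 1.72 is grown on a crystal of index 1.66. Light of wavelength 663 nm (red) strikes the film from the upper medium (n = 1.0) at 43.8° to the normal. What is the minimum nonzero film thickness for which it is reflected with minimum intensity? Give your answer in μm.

0.211 μm

Top surface (1.0 → 1.72): reflection off a higher-index medium gives a half-wave phase shift.
At the lower boundary (n = 1.72 to n = 1.66) the reflected ray undergoes no phase shift.
Exactly one π shift → a net half-wave offset.
For weak reflection here: 2 n t cos θ_r = m λ.
Snell's law: 1.0 sin 43.8° = 1.72 sin θ_r → sin θ_r = 0.402, cos θ_r = 0.915.
Minimum nonzero at m = 1: t = λ / (2 n cos θ_r) = 663 / (2 × 1.72 × 0.915) = 211 nm.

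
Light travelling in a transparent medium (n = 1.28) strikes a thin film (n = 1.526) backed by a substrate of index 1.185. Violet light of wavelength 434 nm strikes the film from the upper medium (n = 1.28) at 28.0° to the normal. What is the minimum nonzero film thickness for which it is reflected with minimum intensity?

Top surface (1.28 → 1.526): reflection off a higher-index medium gives a half-wave phase shift.
Bottom surface (1.526 → 1.185): reflection off a lower-index medium gives no phase shift.
The two reflections differ by half a wavelength.
So the condition for destructive reflection is 2 n t cos θ_r = m λ.
Snell's law: 1.28 sin 28.0° = 1.526 sin θ_r → sin θ_r = 0.394, cos θ_r = 0.919.
Minimum nonzero at m = 1: t = λ / (2 n cos θ_r) = 434 / (2 × 1.526 × 0.919) = 155 nm.

155 nm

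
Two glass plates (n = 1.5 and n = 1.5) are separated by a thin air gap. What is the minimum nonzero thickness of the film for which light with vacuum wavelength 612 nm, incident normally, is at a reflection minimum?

306 nm

Ray reflecting at the top interface goes from n = 1.5 toward n = 1.0: no phase shift.
Bottom surface (1.0 → 1.5): reflection off a higher-index medium gives a half-wave phase shift.
Net: one phase inversion between the two reflected rays.
For minimum reflection here: 2 n t = m λ.
Minimum nonzero at m = 1: t = λ / (2 n) = 612 / (2 × 1.0) = 306 nm.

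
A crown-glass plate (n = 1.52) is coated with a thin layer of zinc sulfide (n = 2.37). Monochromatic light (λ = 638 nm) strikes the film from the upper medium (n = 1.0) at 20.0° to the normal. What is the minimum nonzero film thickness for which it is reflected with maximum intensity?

68.0 nm

Top surface (1.0 → 2.37): reflection off a higher-index medium gives a half-wave phase shift.
At the lower boundary (n = 2.37 to n = 1.52) the reflected ray undergoes no phase shift.
The two reflections differ by half a wavelength.
With one net inversion, constructive interference in reflection requires 2 n t cos θ_r = (m + ½) λ.
Snell's law: 1.0 sin 20.0° = 2.37 sin θ_r → sin θ_r = 0.144, cos θ_r = 0.990.
Minimum at m = 0: t = λ / (4 n cos θ_r) = 638 / (4 × 2.37 × 0.990) = 68.0 nm.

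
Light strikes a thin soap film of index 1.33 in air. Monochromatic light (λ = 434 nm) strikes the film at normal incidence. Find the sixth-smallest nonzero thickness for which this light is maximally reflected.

Top surface (1.0 → 1.33): reflection off a higher-index medium gives a half-wave phase shift.
Ray reflecting at the bottom interface goes from n = 1.33 toward n = 1.0: no phase shift.
Net: one phase inversion between the two reflected rays.
So the condition for constructive reflection is 2 n t = (m + ½) λ.
The sixth-smallest nonzero thickness corresponds to m = 5: t = (m + ½) λ / (2 n) = 5.50 × 434 / (2 × 1.33) = 897 nm.

897 nm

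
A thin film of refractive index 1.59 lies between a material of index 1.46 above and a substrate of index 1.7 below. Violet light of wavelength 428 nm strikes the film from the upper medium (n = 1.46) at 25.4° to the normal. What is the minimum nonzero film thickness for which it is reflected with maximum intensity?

146 nm

Ray reflecting at the top interface goes from n = 1.46 toward n = 1.59: a half-wave phase shift.
Bottom surface (1.59 → 1.7): reflection off a higher-index medium gives a half-wave phase shift.
The two reflections carry the same phase change, so no net offset.
So the condition for constructive reflection is 2 n t cos θ_r = m λ.
Snell's law: 1.46 sin 25.4° = 1.59 sin θ_r → sin θ_r = 0.394, cos θ_r = 0.919.
Minimum nonzero at m = 1: t = λ / (2 n cos θ_r) = 428 / (2 × 1.59 × 0.919) = 146 nm.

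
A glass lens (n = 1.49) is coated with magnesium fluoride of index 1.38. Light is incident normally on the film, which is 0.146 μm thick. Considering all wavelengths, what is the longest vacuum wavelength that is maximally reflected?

403 nm

Ray reflecting at the top interface goes from n = 1.0 toward n = 1.38: a half-wave phase shift.
At the lower boundary (n = 1.38 to n = 1.49) the reflected ray undergoes a half-wave phase shift.
Zero or two π shifts → no net half-wave offset.
With no net inversion, constructive interference in reflection requires 2 n t = m λ.
λ = 2 n t / m. The longest wavelength is m = 1: λ = 2 × 1.38 × 146 / 1.00 = 403 nm.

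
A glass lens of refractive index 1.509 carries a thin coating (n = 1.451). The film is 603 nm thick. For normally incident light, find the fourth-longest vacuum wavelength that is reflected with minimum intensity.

500 nm

Top surface (1.0 → 1.451): reflection off a higher-index medium gives a half-wave phase shift.
Bottom surface (1.451 → 1.509): reflection off a higher-index medium gives a half-wave phase shift.
Net: no relative phase inversion (both shifts match).
With no net inversion, destructive interference in reflection requires 2 n t = (m + ½) λ.
λ = 2 n t / (m + ½). The fourth-longest wavelength is m = 3: λ = 2 × 1.451 × 603 / 3.50 = 500 nm.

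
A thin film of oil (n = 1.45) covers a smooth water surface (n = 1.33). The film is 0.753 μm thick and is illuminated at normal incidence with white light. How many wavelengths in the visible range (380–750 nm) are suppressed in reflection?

3

Top surface (1.0 → 1.45): reflection off a higher-index medium gives a half-wave phase shift.
Bottom surface (1.45 → 1.33): reflection off a lower-index medium gives no phase shift.
The two reflections differ by half a wavelength.
For weak reflection here: 2 n t = m λ.
λ = 2 n t / m = 2184 / m nm.
m=2: 1092 nm (IR); m=3: 728 nm (visible); m=4: 546 nm (visible); m=5: 437 nm (visible); m=6: 364 nm (UV).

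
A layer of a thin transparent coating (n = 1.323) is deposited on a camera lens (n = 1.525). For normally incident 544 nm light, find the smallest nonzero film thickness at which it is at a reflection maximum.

206 nm

At the upper boundary (n = 1.0 to n = 1.323) the reflected ray undergoes a half-wave phase shift.
At the lower boundary (n = 1.323 to n = 1.525) the reflected ray undergoes a half-wave phase shift.
The two reflections carry the same phase change, so no net offset.
For strong reflection here: 2 n t = m λ.
Minimum nonzero at m = 1: t = λ / (2 n) = 544 / (2 × 1.323) = 206 nm.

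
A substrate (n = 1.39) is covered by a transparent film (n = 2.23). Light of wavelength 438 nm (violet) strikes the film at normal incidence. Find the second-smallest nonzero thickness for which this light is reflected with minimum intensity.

196 nm

Ray reflecting at the top interface goes from n = 1.0 toward n = 2.23: a half-wave phase shift.
Bottom surface (2.23 → 1.39): reflection off a lower-index medium gives no phase shift.
Exactly one π shift → a net half-wave offset.
With one net inversion, destructive interference in reflection requires 2 n t = m λ.
The second-smallest nonzero thickness corresponds to m = 2: t = m λ / (2 n) = 2.00 × 438 / (2 × 2.23) = 196 nm.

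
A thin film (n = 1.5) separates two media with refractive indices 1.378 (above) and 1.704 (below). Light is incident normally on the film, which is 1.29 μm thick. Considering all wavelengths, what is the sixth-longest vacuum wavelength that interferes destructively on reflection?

Top surface (1.378 → 1.5): reflection off a higher-index medium gives a half-wave phase shift.
Ray reflecting at the bottom interface goes from n = 1.5 toward n = 1.704: a half-wave phase shift.
The two reflections carry the same phase change, so no net offset.
With no net inversion, destructive interference in reflection requires 2 n t = (m + ½) λ.
λ = 2 n t / (m + ½). The sixth-longest wavelength is m = 5: λ = 2 × 1.5 × 1290 / 5.50 = 704 nm.

704 nm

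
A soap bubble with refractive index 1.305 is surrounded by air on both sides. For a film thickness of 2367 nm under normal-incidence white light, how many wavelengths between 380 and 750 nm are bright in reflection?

8

Ray reflecting at the top interface goes from n = 1.0 toward n = 1.305: a half-wave phase shift.
At the lower boundary (n = 1.305 to n = 1.0) the reflected ray undergoes no phase shift.
Net: one phase inversion between the two reflected rays.
For maximum reflection here: 2 n t = (m + ½) λ.
λ = 2 n t / (m + ½) = 6178 / (m + ½) nm.
m=7: 824 nm (IR); m=8: 727 nm (visible); m=9: 650 nm (visible); m=10: 588 nm (visible); m=11: 537 nm (visible); m=12: 494 nm (visible); m=13: 458 nm (visible); m=14: 426 nm (visible); m=15: 399 nm (visible); m=16: 374 nm (UV).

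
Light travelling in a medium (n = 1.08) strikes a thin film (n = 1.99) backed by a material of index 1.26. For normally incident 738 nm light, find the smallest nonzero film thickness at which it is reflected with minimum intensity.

Top surface (1.08 → 1.99): reflection off a higher-index medium gives a half-wave phase shift.
At the lower boundary (n = 1.99 to n = 1.26) the reflected ray undergoes no phase shift.
The two reflections differ by half a wavelength.
For dark reflection here: 2 n t = m λ.
Minimum nonzero at m = 1: t = λ / (2 n) = 738 / (2 × 1.99) = 185 nm.

185 nm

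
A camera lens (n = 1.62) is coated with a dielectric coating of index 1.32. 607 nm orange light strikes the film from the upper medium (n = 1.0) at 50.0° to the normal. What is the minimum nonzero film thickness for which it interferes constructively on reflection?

282 nm

Top surface (1.0 → 1.32): reflection off a higher-index medium gives a half-wave phase shift.
At the lower boundary (n = 1.32 to n = 1.62) the reflected ray undergoes a half-wave phase shift.
The two reflections carry the same phase change, so no net offset.
For maximum reflection here: 2 n t cos θ_r = m λ.
Snell's law: 1.0 sin 50.0° = 1.32 sin θ_r → sin θ_r = 0.580, cos θ_r = 0.814.
Minimum nonzero at m = 1: t = λ / (2 n cos θ_r) = 607 / (2 × 1.32 × 0.814) = 282 nm.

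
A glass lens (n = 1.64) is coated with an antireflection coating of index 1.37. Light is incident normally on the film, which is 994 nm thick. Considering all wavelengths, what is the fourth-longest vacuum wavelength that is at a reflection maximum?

681 nm

Ray reflecting at the top interface goes from n = 1.0 toward n = 1.37: a half-wave phase shift.
Bottom surface (1.37 → 1.64): reflection off a higher-index medium gives a half-wave phase shift.
Zero or two π shifts → no net half-wave offset.
So the condition for constructive reflection is 2 n t = m λ.
λ = 2 n t / m. The fourth-longest wavelength is m = 4: λ = 2 × 1.37 × 994 / 4.00 = 681 nm.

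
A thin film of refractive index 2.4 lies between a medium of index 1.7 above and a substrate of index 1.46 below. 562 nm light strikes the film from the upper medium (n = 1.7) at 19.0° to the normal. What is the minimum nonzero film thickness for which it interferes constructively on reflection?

Top surface (1.7 → 2.4): reflection off a higher-index medium gives a half-wave phase shift.
Ray reflecting at the bottom interface goes from n = 2.4 toward n = 1.46: no phase shift.
Net: one phase inversion between the two reflected rays.
For bright reflection here: 2 n t cos θ_r = (m + ½) λ.
Snell's law: 1.7 sin 19.0° = 2.4 sin θ_r → sin θ_r = 0.231, cos θ_r = 0.973.
Minimum at m = 0: t = λ / (4 n cos θ_r) = 562 / (4 × 2.4 × 0.973) = 60.2 nm.

60.2 nm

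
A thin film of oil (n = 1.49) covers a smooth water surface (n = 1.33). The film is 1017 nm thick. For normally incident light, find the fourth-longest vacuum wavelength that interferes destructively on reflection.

Top surface (1.0 → 1.49): reflection off a higher-index medium gives a half-wave phase shift.
Ray reflecting at the bottom interface goes from n = 1.49 toward n = 1.33: no phase shift.
Exactly one π shift → a net half-wave offset.
For minimum reflection here: 2 n t = m λ.
λ = 2 n t / m. The fourth-longest wavelength is m = 4: λ = 2 × 1.49 × 1017 / 4.00 = 758 nm.

758 nm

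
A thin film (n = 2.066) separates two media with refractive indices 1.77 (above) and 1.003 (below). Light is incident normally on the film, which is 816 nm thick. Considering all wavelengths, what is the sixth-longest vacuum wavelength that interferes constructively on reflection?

613 nm

Ray reflecting at the top interface goes from n = 1.77 toward n = 2.066: a half-wave phase shift.
Bottom surface (2.066 → 1.003): reflection off a lower-index medium gives no phase shift.
Net: one phase inversion between the two reflected rays.
With one net inversion, constructive interference in reflection requires 2 n t = (m + ½) λ.
λ = 2 n t / (m + ½). The sixth-longest wavelength is m = 5: λ = 2 × 2.066 × 816 / 5.50 = 613 nm.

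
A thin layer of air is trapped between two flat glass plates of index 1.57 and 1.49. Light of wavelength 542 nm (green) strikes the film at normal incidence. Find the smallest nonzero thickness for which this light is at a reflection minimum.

Top surface (1.57 → 1.0): reflection off a lower-index medium gives no phase shift.
At the lower boundary (n = 1.0 to n = 1.49) the reflected ray undergoes a half-wave phase shift.
Exactly one π shift → a net half-wave offset.
With one net inversion, destructive interference in reflection requires 2 n t = m λ.
The smallest nonzero thickness corresponds to m = 1: t = m λ / (2 n) = 1.00 × 542 / (2 × 1.0) = 271 nm.

271 nm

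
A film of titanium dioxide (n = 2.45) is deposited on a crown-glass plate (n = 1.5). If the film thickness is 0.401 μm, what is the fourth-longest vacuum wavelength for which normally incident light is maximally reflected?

At the upper boundary (n = 1.0 to n = 2.45) the reflected ray undergoes a half-wave phase shift.
At the lower boundary (n = 2.45 to n = 1.5) the reflected ray undergoes no phase shift.
Exactly one π shift → a net half-wave offset.
So the condition for constructive reflection is 2 n t = (m + ½) λ.
λ = 2 n t / (m + ½). The fourth-longest wavelength is m = 3: λ = 2 × 2.45 × 401 / 3.50 = 561 nm.

561 nm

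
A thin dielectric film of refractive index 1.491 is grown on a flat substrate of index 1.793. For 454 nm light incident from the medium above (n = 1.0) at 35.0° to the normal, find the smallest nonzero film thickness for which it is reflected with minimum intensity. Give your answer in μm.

Top surface (1.0 → 1.491): reflection off a higher-index medium gives a half-wave phase shift.
At the lower boundary (n = 1.491 to n = 1.793) the reflected ray undergoes a half-wave phase shift.
The two reflections carry the same phase change, so no net offset.
With no net inversion, destructive interference in reflection requires 2 n t cos θ_r = (m + ½) λ.
Snell's law: 1.0 sin 35.0° = 1.491 sin θ_r → sin θ_r = 0.385, cos θ_r = 0.923.
Minimum at m = 0: t = λ / (4 n cos θ_r) = 454 / (4 × 1.491 × 0.923) = 82.5 nm.

0.0825 μm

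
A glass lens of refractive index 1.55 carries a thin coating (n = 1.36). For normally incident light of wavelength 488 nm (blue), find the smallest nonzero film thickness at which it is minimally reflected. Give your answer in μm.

0.0897 μm

Ray reflecting at the top interface goes from n = 1.0 toward n = 1.36: a half-wave phase shift.
Bottom surface (1.36 → 1.55): reflection off a higher-index medium gives a half-wave phase shift.
Zero or two π shifts → no net half-wave offset.
So the condition for destructive reflection is 2 n t = (m + ½) λ.
Minimum at m = 0: t = λ / (4 n) = 488 / (4 × 1.36) = 89.7 nm.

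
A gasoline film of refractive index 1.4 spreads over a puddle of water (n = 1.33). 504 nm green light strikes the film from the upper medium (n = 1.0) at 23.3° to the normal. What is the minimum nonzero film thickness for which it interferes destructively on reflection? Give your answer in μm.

Ray reflecting at the top interface goes from n = 1.0 toward n = 1.4: a half-wave phase shift.
Bottom surface (1.4 → 1.33): reflection off a lower-index medium gives no phase shift.
The two reflections differ by half a wavelength.
With one net inversion, destructive interference in reflection requires 2 n t cos θ_r = m λ.
Snell's law: 1.0 sin 23.3° = 1.4 sin θ_r → sin θ_r = 0.283, cos θ_r = 0.959.
Minimum nonzero at m = 1: t = λ / (2 n cos θ_r) = 504 / (2 × 1.4 × 0.959) = 188 nm.

0.188 μm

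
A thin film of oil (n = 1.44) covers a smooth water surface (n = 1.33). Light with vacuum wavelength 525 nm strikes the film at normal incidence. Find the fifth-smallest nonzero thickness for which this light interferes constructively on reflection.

Ray reflecting at the top interface goes from n = 1.0 toward n = 1.44: a half-wave phase shift.
Bottom surface (1.44 → 1.33): reflection off a lower-index medium gives no phase shift.
Exactly one π shift → a net half-wave offset.
With one net inversion, constructive interference in reflection requires 2 n t = (m + ½) λ.
The fifth-smallest nonzero thickness corresponds to m = 4: t = (m + ½) λ / (2 n) = 4.50 × 525 / (2 × 1.44) = 820 nm.

820 nm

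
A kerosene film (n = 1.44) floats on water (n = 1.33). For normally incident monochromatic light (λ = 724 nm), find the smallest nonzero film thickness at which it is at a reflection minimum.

251 nm

Ray reflecting at the top interface goes from n = 1.0 toward n = 1.44: a half-wave phase shift.
Bottom surface (1.44 → 1.33): reflection off a lower-index medium gives no phase shift.
Net: one phase inversion between the two reflected rays.
For weak reflection here: 2 n t = m λ.
Minimum nonzero at m = 1: t = λ / (2 n) = 724 / (2 × 1.44) = 251 nm.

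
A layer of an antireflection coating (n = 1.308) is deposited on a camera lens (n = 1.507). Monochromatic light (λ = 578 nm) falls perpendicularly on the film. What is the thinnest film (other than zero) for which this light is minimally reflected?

Ray reflecting at the top interface goes from n = 1.0 toward n = 1.308: a half-wave phase shift.
Bottom surface (1.308 → 1.507): reflection off a higher-index medium gives a half-wave phase shift.
Zero or two π shifts → no net half-wave offset.
So the condition for destructive reflection is 2 n t = (m + ½) λ.
Minimum at m = 0: t = λ / (4 n) = 578 / (4 × 1.308) = 110 nm.

110 nm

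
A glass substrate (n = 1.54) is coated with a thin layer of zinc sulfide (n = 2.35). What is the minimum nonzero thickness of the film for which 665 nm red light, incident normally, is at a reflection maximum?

Ray reflecting at the top interface goes from n = 1.0 toward n = 2.35: a half-wave phase shift.
At the lower boundary (n = 2.35 to n = 1.54) the reflected ray undergoes no phase shift.
Exactly one π shift → a net half-wave offset.
So the condition for constructive reflection is 2 n t = (m + ½) λ.
Minimum at m = 0: t = λ / (4 n) = 665 / (4 × 2.35) = 70.7 nm.

70.7 nm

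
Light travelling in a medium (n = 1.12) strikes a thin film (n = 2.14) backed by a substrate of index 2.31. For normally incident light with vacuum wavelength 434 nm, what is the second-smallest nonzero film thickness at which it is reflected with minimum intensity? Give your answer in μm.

At the upper boundary (n = 1.12 to n = 2.14) the reflected ray undergoes a half-wave phase shift.
Bottom surface (2.14 → 2.31): reflection off a higher-index medium gives a half-wave phase shift.
Zero or two π shifts → no net half-wave offset.
With no net inversion, destructive interference in reflection requires 2 n t = (m + ½) λ.
The second-smallest nonzero thickness corresponds to m = 1: t = (m + ½) λ / (2 n) = 1.50 × 434 / (2 × 2.14) = 152 nm.

0.152 μm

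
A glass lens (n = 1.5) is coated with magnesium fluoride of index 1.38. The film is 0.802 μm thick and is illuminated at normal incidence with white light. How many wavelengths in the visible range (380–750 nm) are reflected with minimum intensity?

3

Ray reflecting at the top interface goes from n = 1.0 toward n = 1.38: a half-wave phase shift.
At the lower boundary (n = 1.38 to n = 1.5) the reflected ray undergoes a half-wave phase shift.
Zero or two π shifts → no net half-wave offset.
So the condition for destructive reflection is 2 n t = (m + ½) λ.
λ = 2 n t / (m + ½) = 2214 / (m + ½) nm.
m=2: 885 nm (IR); m=3: 632 nm (visible); m=4: 492 nm (visible); m=5: 402 nm (visible); m=6: 341 nm (UV).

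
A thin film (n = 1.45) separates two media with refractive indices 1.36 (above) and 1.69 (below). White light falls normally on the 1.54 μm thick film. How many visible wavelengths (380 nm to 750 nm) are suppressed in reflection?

6

Top surface (1.36 → 1.45): reflection off a higher-index medium gives a half-wave phase shift.
Ray reflecting at the bottom interface goes from n = 1.45 toward n = 1.69: a half-wave phase shift.
The two reflections carry the same phase change, so no net offset.
For weak reflection here: 2 n t = (m + ½) λ.
λ = 2 n t / (m + ½) = 4466 / (m + ½) nm.
m=5: 812 nm (IR); m=6: 687 nm (visible); m=7: 595 nm (visible); m=8: 525 nm (visible); m=9: 470 nm (visible); m=10: 425 nm (visible); m=11: 388 nm (visible); m=12: 357 nm (UV).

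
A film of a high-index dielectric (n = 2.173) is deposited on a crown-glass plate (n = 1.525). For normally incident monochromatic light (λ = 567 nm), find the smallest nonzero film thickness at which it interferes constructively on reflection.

65.2 nm

Top surface (1.0 → 2.173): reflection off a higher-index medium gives a half-wave phase shift.
At the lower boundary (n = 2.173 to n = 1.525) the reflected ray undergoes no phase shift.
Net: one phase inversion between the two reflected rays.
For bright reflection here: 2 n t = (m + ½) λ.
Minimum at m = 0: t = λ / (4 n) = 567 / (4 × 2.173) = 65.2 nm.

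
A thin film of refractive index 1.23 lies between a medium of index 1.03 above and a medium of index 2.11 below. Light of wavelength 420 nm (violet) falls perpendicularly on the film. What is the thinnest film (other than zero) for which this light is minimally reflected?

Top surface (1.03 → 1.23): reflection off a higher-index medium gives a half-wave phase shift.
Bottom surface (1.23 → 2.11): reflection off a higher-index medium gives a half-wave phase shift.
The two reflections carry the same phase change, so no net offset.
With no net inversion, destructive interference in reflection requires 2 n t = (m + ½) λ.
Minimum at m = 0: t = λ / (4 n) = 420 / (4 × 1.23) = 85.4 nm.

85.4 nm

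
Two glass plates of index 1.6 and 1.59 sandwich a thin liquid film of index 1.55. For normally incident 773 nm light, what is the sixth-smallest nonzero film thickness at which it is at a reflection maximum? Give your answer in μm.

At the upper boundary (n = 1.6 to n = 1.55) the reflected ray undergoes no phase shift.
Ray reflecting at the bottom interface goes from n = 1.55 toward n = 1.59: a half-wave phase shift.
Net: one phase inversion between the two reflected rays.
With one net inversion, constructive interference in reflection requires 2 n t = (m + ½) λ.
The sixth-smallest nonzero thickness corresponds to m = 5: t = (m + ½) λ / (2 n) = 5.50 × 773 / (2 × 1.55) = 1371 nm.

1.37 μm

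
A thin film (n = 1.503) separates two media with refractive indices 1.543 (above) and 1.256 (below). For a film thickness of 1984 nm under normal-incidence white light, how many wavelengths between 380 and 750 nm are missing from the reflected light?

Ray reflecting at the top interface goes from n = 1.543 toward n = 1.503: no phase shift.
Bottom surface (1.503 → 1.256): reflection off a lower-index medium gives no phase shift.
Zero or two π shifts → no net half-wave offset.
For weak reflection here: 2 n t = (m + ½) λ.
λ = 2 n t / (m + ½) = 5964 / (m + ½) nm.
m=7: 795 nm (IR); m=8: 702 nm (visible); m=9: 628 nm (visible); m=10: 568 nm (visible); m=11: 519 nm (visible); m=12: 477 nm (visible); m=13: 442 nm (visible); m=14: 411 nm (visible); m=15: 385 nm (visible); m=16: 361 nm (UV).

8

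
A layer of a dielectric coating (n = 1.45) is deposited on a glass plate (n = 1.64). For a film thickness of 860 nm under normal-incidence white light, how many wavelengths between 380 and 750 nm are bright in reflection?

3

Top surface (1.0 → 1.45): reflection off a higher-index medium gives a half-wave phase shift.
Ray reflecting at the bottom interface goes from n = 1.45 toward n = 1.64: a half-wave phase shift.
Net: no relative phase inversion (both shifts match).
For bright reflection here: 2 n t = m λ.
λ = 2 n t / m = 2494 / m nm.
m=3: 831 nm (IR); m=4: 624 nm (visible); m=5: 499 nm (visible); m=6: 416 nm (visible); m=7: 356 nm (UV).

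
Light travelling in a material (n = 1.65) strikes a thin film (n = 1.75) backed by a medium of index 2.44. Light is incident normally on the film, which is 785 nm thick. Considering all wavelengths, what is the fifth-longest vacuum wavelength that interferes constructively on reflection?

550 nm

At the upper boundary (n = 1.65 to n = 1.75) the reflected ray undergoes a half-wave phase shift.
Ray reflecting at the bottom interface goes from n = 1.75 toward n = 2.44: a half-wave phase shift.
The two reflections carry the same phase change, so no net offset.
With no net inversion, constructive interference in reflection requires 2 n t = m λ.
λ = 2 n t / m. The fifth-longest wavelength is m = 5: λ = 2 × 1.75 × 785 / 5.00 = 550 nm.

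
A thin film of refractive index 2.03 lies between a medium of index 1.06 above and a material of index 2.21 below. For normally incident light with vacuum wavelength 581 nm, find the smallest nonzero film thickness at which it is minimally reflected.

At the upper boundary (n = 1.06 to n = 2.03) the reflected ray undergoes a half-wave phase shift.
Ray reflecting at the bottom interface goes from n = 2.03 toward n = 2.21: a half-wave phase shift.
Zero or two π shifts → no net half-wave offset.
For dark reflection here: 2 n t = (m + ½) λ.
Minimum at m = 0: t = λ / (4 n) = 581 / (4 × 2.03) = 71.6 nm.

71.6 nm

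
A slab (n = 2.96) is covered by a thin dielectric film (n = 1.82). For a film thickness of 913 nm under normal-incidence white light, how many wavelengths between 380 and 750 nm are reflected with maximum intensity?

Top surface (1.0 → 1.82): reflection off a higher-index medium gives a half-wave phase shift.
Ray reflecting at the bottom interface goes from n = 1.82 toward n = 2.96: a half-wave phase shift.
Zero or two π shifts → no net half-wave offset.
So the condition for constructive reflection is 2 n t = m λ.
λ = 2 n t / m = 3323 / m nm.
m=4: 831 nm (IR); m=5: 665 nm (visible); m=6: 554 nm (visible); m=7: 475 nm (visible); m=8: 415 nm (visible); m=9: 369 nm (UV).

4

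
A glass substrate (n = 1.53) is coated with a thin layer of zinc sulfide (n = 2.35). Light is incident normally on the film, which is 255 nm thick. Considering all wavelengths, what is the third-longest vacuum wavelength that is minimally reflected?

Ray reflecting at the top interface goes from n = 1.0 toward n = 2.35: a half-wave phase shift.
Ray reflecting at the bottom interface goes from n = 2.35 toward n = 1.53: no phase shift.
Exactly one π shift → a net half-wave offset.
For dark reflection here: 2 n t = m λ.
λ = 2 n t / m. The third-longest wavelength is m = 3: λ = 2 × 2.35 × 255 / 3.00 = 400 nm.

400 nm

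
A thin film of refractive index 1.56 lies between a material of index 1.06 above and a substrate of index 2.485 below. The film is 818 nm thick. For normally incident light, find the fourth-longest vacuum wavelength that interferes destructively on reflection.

729 nm

Ray reflecting at the top interface goes from n = 1.06 toward n = 1.56: a half-wave phase shift.
Bottom surface (1.56 → 2.485): reflection off a higher-index medium gives a half-wave phase shift.
The two reflections carry the same phase change, so no net offset.
With no net inversion, destructive interference in reflection requires 2 n t = (m + ½) λ.
λ = 2 n t / (m + ½). The fourth-longest wavelength is m = 3: λ = 2 × 1.56 × 818 / 3.50 = 729 nm.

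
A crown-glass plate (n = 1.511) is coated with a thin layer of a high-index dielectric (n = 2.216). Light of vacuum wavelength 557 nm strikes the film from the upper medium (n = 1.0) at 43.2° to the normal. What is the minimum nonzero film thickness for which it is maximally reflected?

66.1 nm

Top surface (1.0 → 2.216): reflection off a higher-index medium gives a half-wave phase shift.
Bottom surface (2.216 → 1.511): reflection off a lower-index medium gives no phase shift.
Net: one phase inversion between the two reflected rays.
With one net inversion, constructive interference in reflection requires 2 n t cos θ_r = (m + ½) λ.
Snell's law: 1.0 sin 43.2° = 2.216 sin θ_r → sin θ_r = 0.309, cos θ_r = 0.951.
Minimum at m = 0: t = λ / (4 n cos θ_r) = 557 / (4 × 2.216 × 0.951) = 66.1 nm.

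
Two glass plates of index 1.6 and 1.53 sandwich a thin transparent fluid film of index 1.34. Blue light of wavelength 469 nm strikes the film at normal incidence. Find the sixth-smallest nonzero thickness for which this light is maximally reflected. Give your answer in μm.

0.963 μm

Ray reflecting at the top interface goes from n = 1.6 toward n = 1.34: no phase shift.
At the lower boundary (n = 1.34 to n = 1.53) the reflected ray undergoes a half-wave phase shift.
Net: one phase inversion between the two reflected rays.
For bright reflection here: 2 n t = (m + ½) λ.
The sixth-smallest nonzero thickness corresponds to m = 5: t = (m + ½) λ / (2 n) = 5.50 × 469 / (2 × 1.34) = 963 nm.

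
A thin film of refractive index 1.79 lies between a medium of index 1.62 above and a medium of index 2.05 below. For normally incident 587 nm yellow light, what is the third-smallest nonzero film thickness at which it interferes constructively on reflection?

Ray reflecting at the top interface goes from n = 1.62 toward n = 1.79: a half-wave phase shift.
At the lower boundary (n = 1.79 to n = 2.05) the reflected ray undergoes a half-wave phase shift.
The two reflections carry the same phase change, so no net offset.
So the condition for constructive reflection is 2 n t = m λ.
The third-smallest nonzero thickness corresponds to m = 3: t = m λ / (2 n) = 3.00 × 587 / (2 × 1.79) = 492 nm.

492 nm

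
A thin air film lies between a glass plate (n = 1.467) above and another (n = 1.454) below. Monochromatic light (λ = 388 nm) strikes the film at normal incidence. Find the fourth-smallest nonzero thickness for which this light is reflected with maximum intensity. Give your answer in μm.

Top surface (1.467 → 1.0): reflection off a lower-index medium gives no phase shift.
Ray reflecting at the bottom interface goes from n = 1.0 toward n = 1.454: a half-wave phase shift.
Net: one phase inversion between the two reflected rays.
So the condition for constructive reflection is 2 n t = (m + ½) λ.
The fourth-smallest nonzero thickness corresponds to m = 3: t = (m + ½) λ / (2 n) = 3.50 × 388 / (2 × 1.0) = 679 nm.

0.679 μm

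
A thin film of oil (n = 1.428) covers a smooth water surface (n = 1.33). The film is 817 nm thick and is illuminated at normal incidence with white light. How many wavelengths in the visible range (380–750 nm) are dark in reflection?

3

Ray reflecting at the top interface goes from n = 1.0 toward n = 1.428: a half-wave phase shift.
Bottom surface (1.428 → 1.33): reflection off a lower-index medium gives no phase shift.
Net: one phase inversion between the two reflected rays.
With one net inversion, destructive interference in reflection requires 2 n t = m λ.
λ = 2 n t / m = 2333 / m nm.
m=3: 778 nm (IR); m=4: 583 nm (visible); m=5: 467 nm (visible); m=6: 389 nm (visible); m=7: 333 nm (UV).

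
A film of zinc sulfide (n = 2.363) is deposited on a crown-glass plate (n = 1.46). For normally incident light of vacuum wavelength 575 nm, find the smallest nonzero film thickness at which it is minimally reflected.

122 nm

Top surface (1.0 → 2.363): reflection off a higher-index medium gives a half-wave phase shift.
Ray reflecting at the bottom interface goes from n = 2.363 toward n = 1.46: no phase shift.
Exactly one π shift → a net half-wave offset.
So the condition for destructive reflection is 2 n t = m λ.
Minimum nonzero at m = 1: t = λ / (2 n) = 575 / (2 × 2.363) = 122 nm.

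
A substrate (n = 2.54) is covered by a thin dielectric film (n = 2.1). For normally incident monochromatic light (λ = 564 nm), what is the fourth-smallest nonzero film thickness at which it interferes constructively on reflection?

Top surface (1.0 → 2.1): reflection off a higher-index medium gives a half-wave phase shift.
Bottom surface (2.1 → 2.54): reflection off a higher-index medium gives a half-wave phase shift.
The two reflections carry the same phase change, so no net offset.
So the condition for constructive reflection is 2 n t = m λ.
The fourth-smallest nonzero thickness corresponds to m = 4: t = m λ / (2 n) = 4.00 × 564 / (2 × 2.1) = 537 nm.

537 nm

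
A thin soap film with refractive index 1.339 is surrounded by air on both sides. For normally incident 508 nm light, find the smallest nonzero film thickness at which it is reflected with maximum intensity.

Top surface (1.0 → 1.339): reflection off a higher-index medium gives a half-wave phase shift.
At the lower boundary (n = 1.339 to n = 1.0) the reflected ray undergoes no phase shift.
Exactly one π shift → a net half-wave offset.
So the condition for constructive reflection is 2 n t = (m + ½) λ.
Minimum at m = 0: t = λ / (4 n) = 508 / (4 × 1.339) = 94.8 nm.

94.8 nm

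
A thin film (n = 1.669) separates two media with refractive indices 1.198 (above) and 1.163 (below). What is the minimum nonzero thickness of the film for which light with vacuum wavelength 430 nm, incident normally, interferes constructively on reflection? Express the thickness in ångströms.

644 Å

Ray reflecting at the top interface goes from n = 1.198 toward n = 1.669: a half-wave phase shift.
Ray reflecting at the bottom interface goes from n = 1.669 toward n = 1.163: no phase shift.
Net: one phase inversion between the two reflected rays.
So the condition for constructive reflection is 2 n t = (m + ½) λ.
Minimum at m = 0: t = λ / (4 n) = 430 / (4 × 1.669) = 64.4 nm.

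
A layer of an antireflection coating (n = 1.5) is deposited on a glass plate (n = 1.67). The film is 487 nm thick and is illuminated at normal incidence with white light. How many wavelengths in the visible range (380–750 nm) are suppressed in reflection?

Ray reflecting at the top interface goes from n = 1.0 toward n = 1.5: a half-wave phase shift.
Ray reflecting at the bottom interface goes from n = 1.5 toward n = 1.67: a half-wave phase shift.
The two reflections carry the same phase change, so no net offset.
For weak reflection here: 2 n t = (m + ½) λ.
λ = 2 n t / (m + ½) = 1461 / (m + ½) nm.
m=1: 974 nm (IR); m=2: 584 nm (visible); m=3: 417 nm (visible); m=4: 325 nm (UV).

2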